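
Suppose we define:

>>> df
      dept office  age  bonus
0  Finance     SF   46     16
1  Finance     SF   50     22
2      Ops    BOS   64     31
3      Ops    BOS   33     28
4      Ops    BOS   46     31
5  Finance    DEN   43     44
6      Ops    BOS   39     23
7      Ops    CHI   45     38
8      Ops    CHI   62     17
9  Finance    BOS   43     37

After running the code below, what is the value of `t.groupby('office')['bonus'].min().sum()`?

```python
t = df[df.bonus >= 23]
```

filter rows where bonus >= 23:
      dept office  age  bonus
2      Ops    BOS   64     31
3      Ops    BOS   33     28
4      Ops    BOS   46     31
5  Finance    DEN   43     44
6      Ops    BOS   39     23
7      Ops    CHI   45     38
9  Finance    BOS   43     37
group by office, min of bonus:
office
BOS    23
CHI    38
DEN    44
Name: bonus, dtype: int64

105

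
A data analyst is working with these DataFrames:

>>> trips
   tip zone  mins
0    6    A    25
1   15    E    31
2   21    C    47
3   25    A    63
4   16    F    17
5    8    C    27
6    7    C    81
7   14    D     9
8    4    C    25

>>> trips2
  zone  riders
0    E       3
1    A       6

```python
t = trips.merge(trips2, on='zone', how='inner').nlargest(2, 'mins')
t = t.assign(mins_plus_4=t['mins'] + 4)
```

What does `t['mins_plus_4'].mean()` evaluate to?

merge on 'zone' (how='inner') → 3 rows:
   tip zone  mins  riders
0    6    A    25       6
1   15    E    31       3
2   25    A    63       6
take 2 rows with largest mins:
   tip zone  mins  riders
2   25    A    63       6
1   15    E    31       3
add column mins_plus_4 = t['mins'] + 4:
   tip zone  mins  riders  mins_plus_4
2   25    A    63       6           67
1   15    E    31       3           35
The mean of column 'mins_plus_4' is 51.0.

51.0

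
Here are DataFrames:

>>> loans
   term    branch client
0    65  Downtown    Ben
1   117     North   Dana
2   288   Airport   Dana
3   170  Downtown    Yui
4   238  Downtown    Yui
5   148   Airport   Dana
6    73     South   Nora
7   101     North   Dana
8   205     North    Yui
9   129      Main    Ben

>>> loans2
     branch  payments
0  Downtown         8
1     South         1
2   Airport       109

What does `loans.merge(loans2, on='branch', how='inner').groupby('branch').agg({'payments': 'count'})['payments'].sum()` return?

6

merge on 'branch' (how='inner') → 6 rows:
   term    branch client  payments
0    65  Downtown    Ben         8
1   288   Airport   Dana       109
2   170  Downtown    Yui         8
3   238  Downtown    Yui         8
4   148   Airport   Dana       109
5    73     South   Nora         1
group by branch, count of payments:
          payments
branch            
Airport          2
Downtown         3
South            1
Reading off the sum of column 'payments', we get 6.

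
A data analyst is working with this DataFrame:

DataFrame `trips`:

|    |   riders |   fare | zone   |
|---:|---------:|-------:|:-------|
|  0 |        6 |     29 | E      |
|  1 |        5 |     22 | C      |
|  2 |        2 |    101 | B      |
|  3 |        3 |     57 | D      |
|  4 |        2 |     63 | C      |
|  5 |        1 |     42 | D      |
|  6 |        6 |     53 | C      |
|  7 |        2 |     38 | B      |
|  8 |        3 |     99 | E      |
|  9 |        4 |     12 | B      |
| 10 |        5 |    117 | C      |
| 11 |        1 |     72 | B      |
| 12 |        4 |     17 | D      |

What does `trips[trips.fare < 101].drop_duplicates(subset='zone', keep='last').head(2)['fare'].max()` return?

filter rows where fare < 101:
    riders  fare zone
0        6    29    E
1        5    22    C
3        3    57    D
4        2    63    C
5        1    42    D
6        6    53    C
7        2    38    B
8        3    99    E
9        4    12    B
11       1    72    B
12       4    17    D
drop duplicate zone (keep=last):
    riders  fare zone
6        6    53    C
8        3    99    E
11       1    72    B
12       4    17    D
take first 2 rows:
   riders  fare zone
6       6    53    C
8       3    99    E
Reading off the max of column 'fare', we get 99.

99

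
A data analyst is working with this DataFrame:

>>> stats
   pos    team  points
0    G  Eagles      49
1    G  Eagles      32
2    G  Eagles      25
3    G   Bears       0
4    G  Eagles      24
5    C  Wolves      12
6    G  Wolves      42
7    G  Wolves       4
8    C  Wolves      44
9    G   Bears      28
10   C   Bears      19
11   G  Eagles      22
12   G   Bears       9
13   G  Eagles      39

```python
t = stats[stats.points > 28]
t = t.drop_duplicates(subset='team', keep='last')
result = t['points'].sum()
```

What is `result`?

83

filter rows where points > 28:
   pos    team  points
0    G  Eagles      49
1    G  Eagles      32
6    G  Wolves      42
8    C  Wolves      44
13   G  Eagles      39
drop duplicate team (keep=last):
   pos    team  points
8    C  Wolves      44
13   G  Eagles      39
Hence 83.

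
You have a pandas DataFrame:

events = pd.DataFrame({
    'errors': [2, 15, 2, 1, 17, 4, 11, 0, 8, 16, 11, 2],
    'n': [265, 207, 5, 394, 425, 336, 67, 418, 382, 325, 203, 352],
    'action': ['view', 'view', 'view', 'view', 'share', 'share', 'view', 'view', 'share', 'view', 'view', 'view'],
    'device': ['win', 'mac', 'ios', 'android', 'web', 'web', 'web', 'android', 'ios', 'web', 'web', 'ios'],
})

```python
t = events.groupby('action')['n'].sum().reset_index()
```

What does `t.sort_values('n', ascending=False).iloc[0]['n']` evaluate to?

2236

group by action, sum of n:
action
share    1143
view     2236
Name: n, dtype: int64
reset_index():
  action     n
0  share  1143
1   view  2236
sort by n descending:
  action     n
1   view  2236
0  share  1143
Then the value at position 0, column 'n': 2236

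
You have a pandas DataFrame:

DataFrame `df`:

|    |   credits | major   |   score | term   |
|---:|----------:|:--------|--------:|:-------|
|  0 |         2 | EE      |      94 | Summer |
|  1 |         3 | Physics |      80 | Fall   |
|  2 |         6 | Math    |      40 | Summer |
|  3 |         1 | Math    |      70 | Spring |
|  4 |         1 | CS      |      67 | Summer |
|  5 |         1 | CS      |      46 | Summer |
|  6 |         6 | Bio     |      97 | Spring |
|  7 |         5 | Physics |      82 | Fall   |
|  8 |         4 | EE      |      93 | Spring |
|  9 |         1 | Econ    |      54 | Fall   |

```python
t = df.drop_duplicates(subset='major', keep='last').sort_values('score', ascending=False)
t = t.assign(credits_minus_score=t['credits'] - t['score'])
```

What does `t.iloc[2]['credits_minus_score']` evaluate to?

-77

drop duplicate major (keep=last):
   credits    major  score    term
3        1     Math     70  Spring
5        1       CS     46  Summer
6        6      Bio     97  Spring
7        5  Physics     82    Fall
8        4       EE     93  Spring
9        1     Econ     54    Fall
sort by score descending:
   credits    major  score    term
6        6      Bio     97  Spring
8        4       EE     93  Spring
7        5  Physics     82    Fall
3        1     Math     70  Spring
9        1     Econ     54    Fall
5        1       CS     46  Summer
add column credits_minus_score = t['credits'] - t['score']:
   credits    major  score    term  credits_minus_score
6        6      Bio     97  Spring                  -91
8        4       EE     93  Spring                  -89
7        5  Physics     82    Fall                  -77
3        1     Math     70  Spring                  -69
9        1     Econ     54    Fall                  -53
5        1       CS     46  Summer                  -45
Then the value at position 2, column 'credits_minus_score': -77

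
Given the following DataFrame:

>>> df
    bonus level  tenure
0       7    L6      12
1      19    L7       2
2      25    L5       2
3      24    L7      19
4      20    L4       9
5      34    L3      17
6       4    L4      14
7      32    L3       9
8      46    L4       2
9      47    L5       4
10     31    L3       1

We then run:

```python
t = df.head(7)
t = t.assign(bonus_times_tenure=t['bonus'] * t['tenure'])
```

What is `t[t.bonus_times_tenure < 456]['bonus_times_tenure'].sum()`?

take first 7 rows:
   bonus level  tenure
0      7    L6      12
1     19    L7       2
2     25    L5       2
3     24    L7      19
4     20    L4       9
5     34    L3      17
6      4    L4      14
add column bonus_times_tenure = t['bonus'] * t['tenure']:
   bonus level  tenure  bonus_times_tenure
0      7    L6      12                  84
1     19    L7       2                  38
2     25    L5       2                  50
3     24    L7      19                 456
4     20    L4       9                 180
5     34    L3      17                 578
6      4    L4      14                  56
filter rows where bonus_times_tenure < 456:
   bonus level  tenure  bonus_times_tenure
0      7    L6      12                  84
1     19    L7       2                  38
2     25    L5       2                  50
4     20    L4       9                 180
6      4    L4      14                  56
So sum() = 408.

408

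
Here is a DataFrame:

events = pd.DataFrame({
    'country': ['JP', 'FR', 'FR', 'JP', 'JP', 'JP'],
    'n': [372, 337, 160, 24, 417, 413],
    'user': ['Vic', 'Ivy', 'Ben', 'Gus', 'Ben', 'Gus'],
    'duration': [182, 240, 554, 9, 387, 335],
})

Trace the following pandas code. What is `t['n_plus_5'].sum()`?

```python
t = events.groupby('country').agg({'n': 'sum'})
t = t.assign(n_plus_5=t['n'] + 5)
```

group by country, sum of n:
            n
country      
FR        497
JP       1226
add column n_plus_5 = t['n'] + 5:
            n  n_plus_5
country                
FR        497       502
JP       1226      1231

1733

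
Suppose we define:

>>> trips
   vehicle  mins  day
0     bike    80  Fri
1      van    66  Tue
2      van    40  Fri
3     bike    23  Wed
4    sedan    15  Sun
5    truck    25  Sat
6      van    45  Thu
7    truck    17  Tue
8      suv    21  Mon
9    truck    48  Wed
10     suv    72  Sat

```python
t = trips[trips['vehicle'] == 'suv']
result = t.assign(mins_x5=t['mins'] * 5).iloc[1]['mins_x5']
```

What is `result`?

360

filter rows where vehicle == 'suv':
   vehicle  mins  day
8      suv    21  Mon
10     suv    72  Sat
add column mins_x5 = t['mins'] * 5:
   vehicle  mins  day  mins_x5
8      suv    21  Mon      105
10     suv    72  Sat      360
Taking the value at position 1, column 'mins_x5' gives 360.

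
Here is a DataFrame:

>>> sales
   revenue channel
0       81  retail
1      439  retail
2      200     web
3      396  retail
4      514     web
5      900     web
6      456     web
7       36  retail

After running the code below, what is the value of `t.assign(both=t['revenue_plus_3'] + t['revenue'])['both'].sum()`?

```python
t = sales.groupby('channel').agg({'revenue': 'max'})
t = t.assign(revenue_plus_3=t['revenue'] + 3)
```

2684

group by channel, max of revenue:
         revenue
channel         
retail       439
web          900
add column revenue_plus_3 = t['revenue'] + 3:
         revenue  revenue_plus_3
channel                         
retail       439             442
web          900             903
add column both = t['revenue_plus_3'] + t['revenue']:
         revenue  revenue_plus_3  both
channel                               
retail       439             442   881
web          900             903  1803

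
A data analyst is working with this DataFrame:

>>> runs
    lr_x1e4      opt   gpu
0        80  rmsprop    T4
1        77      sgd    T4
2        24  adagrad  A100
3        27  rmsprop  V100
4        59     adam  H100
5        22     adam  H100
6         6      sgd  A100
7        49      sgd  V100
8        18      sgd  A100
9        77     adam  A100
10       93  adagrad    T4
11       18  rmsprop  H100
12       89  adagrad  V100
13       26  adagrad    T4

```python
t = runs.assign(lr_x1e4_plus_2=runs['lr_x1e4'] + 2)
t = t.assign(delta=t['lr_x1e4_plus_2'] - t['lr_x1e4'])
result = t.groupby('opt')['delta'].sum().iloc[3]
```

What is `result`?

8

add column lr_x1e4_plus_2 = runs['lr_x1e4'] + 2:
    lr_x1e4      opt   gpu  lr_x1e4_plus_2
0        80  rmsprop    T4              82
1        77      sgd    T4              79
2        24  adagrad  A100              26
3        27  rmsprop  V100              29
4        59     adam  H100              61
5        22     adam  H100              24
6         6      sgd  A100               8
7        49      sgd  V100              51
8        18      sgd  A100              20
9        77     adam  A100              79
10       93  adagrad    T4              95
11       18  rmsprop  H100              20
12       89  adagrad  V100              91
13       26  adagrad    T4              28
add column delta = t['lr_x1e4_plus_2'] - t['lr_x1e4']:
    lr_x1e4      opt   gpu  lr_x1e4_plus_2  delta
0        80  rmsprop    T4              82      2
1        77      sgd    T4              79      2
2        24  adagrad  A100              26      2
3        27  rmsprop  V100              29      2
4        59     adam  H100              61      2
5        22     adam  H100              24      2
6         6      sgd  A100               8      2
7        49      sgd  V100              51      2
8        18      sgd  A100              20      2
9        77     adam  A100              79      2
10       93  adagrad    T4              95      2
11       18  rmsprop  H100              20      2
12       89  adagrad  V100              91      2
13       26  adagrad    T4              28      2
group by opt, sum of delta:
opt
adagrad    8
adam       6
rmsprop    6
sgd        8
Name: delta, dtype: int64
So iloc[3] = 8.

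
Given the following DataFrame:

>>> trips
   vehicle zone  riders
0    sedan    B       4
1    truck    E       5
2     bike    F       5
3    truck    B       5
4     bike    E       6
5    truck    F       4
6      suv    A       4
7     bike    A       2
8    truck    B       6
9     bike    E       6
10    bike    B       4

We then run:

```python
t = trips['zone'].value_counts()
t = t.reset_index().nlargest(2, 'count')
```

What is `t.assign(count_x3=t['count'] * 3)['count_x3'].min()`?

value_counts of zone:
zone
B    4
E    3
F    2
A    2
Name: count, dtype: int64
reset_index():
  zone  count
0    B      4
1    E      3
2    F      2
3    A      2
take 2 rows with largest count:
  zone  count
0    B      4
1    E      3
add column count_x3 = t['count'] * 3:
  zone  count  count_x3
0    B      4        12
1    E      3         9
So min() = 9.

9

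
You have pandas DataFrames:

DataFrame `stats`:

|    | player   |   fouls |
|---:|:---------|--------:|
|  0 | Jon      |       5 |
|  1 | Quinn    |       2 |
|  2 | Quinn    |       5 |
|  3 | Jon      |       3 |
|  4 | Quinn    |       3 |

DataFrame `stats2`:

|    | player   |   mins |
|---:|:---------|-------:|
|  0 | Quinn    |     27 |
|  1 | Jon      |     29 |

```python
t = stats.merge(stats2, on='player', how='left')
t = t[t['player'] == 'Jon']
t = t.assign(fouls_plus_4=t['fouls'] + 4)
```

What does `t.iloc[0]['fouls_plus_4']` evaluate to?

9

merge on 'player' (how='left') → 5 rows:
  player  fouls  mins
0    Jon      5    29
1  Quinn      2    27
2  Quinn      5    27
3    Jon      3    29
4  Quinn      3    27
filter rows where player == 'Jon':
  player  fouls  mins
0    Jon      5    29
3    Jon      3    29
add column fouls_plus_4 = t['fouls'] + 4:
  player  fouls  mins  fouls_plus_4
0    Jon      5    29             9
3    Jon      3    29             7
Finally, value at position 0, column 'fouls_plus_4' = 9.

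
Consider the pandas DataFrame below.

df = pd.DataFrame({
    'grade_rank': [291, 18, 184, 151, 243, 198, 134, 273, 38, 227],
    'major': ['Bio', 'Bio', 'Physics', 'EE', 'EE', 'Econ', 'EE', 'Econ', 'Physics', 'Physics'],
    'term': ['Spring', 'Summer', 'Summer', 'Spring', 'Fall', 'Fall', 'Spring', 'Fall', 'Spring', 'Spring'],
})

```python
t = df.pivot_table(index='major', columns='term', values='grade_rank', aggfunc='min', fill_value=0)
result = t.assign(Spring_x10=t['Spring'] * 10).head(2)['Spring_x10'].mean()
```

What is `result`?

2125.0

pivot: rows=major, cols=term, min(grade_rank):
term     Fall  Spring  Summer
major                        
Bio         0     291      18
EE        243     134       0
Econ      198       0       0
Physics     0      38     184
add column Spring_x10 = t['Spring'] * 10:
term     Fall  Spring  Summer  Spring_x10
major                                    
Bio         0     291      18        2910
EE        243     134       0        1340
Econ      198       0       0           0
Physics     0      38     184         380
take first 2 rows:
term   Fall  Spring  Summer  Spring_x10
major                                  
Bio       0     291      18        2910
EE      243     134       0        1340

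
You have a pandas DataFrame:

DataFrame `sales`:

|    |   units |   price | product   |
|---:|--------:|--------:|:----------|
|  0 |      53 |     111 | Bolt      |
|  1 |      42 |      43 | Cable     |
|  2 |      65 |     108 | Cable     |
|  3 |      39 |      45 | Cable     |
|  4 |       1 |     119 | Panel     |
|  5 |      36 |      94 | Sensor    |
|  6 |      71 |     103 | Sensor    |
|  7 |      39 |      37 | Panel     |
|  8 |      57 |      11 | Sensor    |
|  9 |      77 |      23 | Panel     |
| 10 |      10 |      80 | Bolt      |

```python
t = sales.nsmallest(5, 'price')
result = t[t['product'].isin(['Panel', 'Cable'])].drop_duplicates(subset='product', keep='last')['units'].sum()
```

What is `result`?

take 5 rows with smallest price:
   units  price product
8     57     11  Sensor
9     77     23   Panel
7     39     37   Panel
1     42     43   Cable
3     39     45   Cable
filter rows where product in ['Panel', 'Cable']:
   units  price product
9     77     23   Panel
7     39     37   Panel
1     42     43   Cable
3     39     45   Cable
drop duplicate product (keep=last):
   units  price product
7     39     37   Panel
3     39     45   Cable
The sum of column 'units' is 78.

78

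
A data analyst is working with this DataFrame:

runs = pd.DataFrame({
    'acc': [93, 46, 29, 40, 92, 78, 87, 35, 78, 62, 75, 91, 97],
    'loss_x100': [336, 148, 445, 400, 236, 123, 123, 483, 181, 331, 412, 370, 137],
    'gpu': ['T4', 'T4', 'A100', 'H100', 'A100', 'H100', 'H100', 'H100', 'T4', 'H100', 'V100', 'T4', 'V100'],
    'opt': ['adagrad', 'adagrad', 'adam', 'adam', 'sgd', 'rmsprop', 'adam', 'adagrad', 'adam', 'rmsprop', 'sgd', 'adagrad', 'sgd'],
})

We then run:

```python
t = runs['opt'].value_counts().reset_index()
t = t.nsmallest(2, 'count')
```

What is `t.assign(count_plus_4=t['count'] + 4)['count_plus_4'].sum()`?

13

value_counts of opt:
opt
adagrad    4
adam       4
sgd        3
rmsprop    2
Name: count, dtype: int64
reset_index():
       opt  count
0  adagrad      4
1     adam      4
2      sgd      3
3  rmsprop      2
take 2 rows with smallest count:
       opt  count
3  rmsprop      2
2      sgd      3
add column count_plus_4 = t['count'] + 4:
       opt  count  count_plus_4
3  rmsprop      2             6
2      sgd      3             7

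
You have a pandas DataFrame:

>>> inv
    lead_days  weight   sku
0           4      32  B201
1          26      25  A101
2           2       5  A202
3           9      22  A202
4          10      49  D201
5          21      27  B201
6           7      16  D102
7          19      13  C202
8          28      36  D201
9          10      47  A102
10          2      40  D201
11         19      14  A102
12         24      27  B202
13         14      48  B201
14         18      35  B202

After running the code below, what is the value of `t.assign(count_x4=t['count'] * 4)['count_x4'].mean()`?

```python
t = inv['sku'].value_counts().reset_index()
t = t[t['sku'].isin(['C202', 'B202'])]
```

6.0

value_counts of sku:
sku
B201    3
D201    3
A202    2
A102    2
B202    2
A101    1
D102    1
C202    1
Name: count, dtype: int64
reset_index():
    sku  count
0  B201      3
1  D201      3
2  A202      2
3  A102      2
4  B202      2
5  A101      1
6  D102      1
7  C202      1
filter rows where sku in ['C202', 'B202']:
    sku  count
4  B202      2
7  C202      1
add column count_x4 = t['count'] * 4:
    sku  count  count_x4
4  B202      2         8
7  C202      1         4
Taking the mean of column 'count_x4' gives 6.0.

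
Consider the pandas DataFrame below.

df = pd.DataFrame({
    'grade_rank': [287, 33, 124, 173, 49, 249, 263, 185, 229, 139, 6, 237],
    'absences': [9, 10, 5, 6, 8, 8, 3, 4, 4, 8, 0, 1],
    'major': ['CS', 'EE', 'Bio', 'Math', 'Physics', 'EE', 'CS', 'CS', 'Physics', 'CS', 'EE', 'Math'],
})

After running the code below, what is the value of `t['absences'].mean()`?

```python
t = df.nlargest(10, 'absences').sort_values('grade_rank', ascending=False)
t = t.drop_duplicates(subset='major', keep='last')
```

take 10 rows with largest absences:
   grade_rank  absences    major
1          33        10       EE
0         287         9       CS
4          49         8  Physics
5         249         8       EE
9         139         8       CS
3         173         6     Math
2         124         5      Bio
7         185         4       CS
8         229         4  Physics
6         263         3       CS
sort by grade_rank descending:
   grade_rank  absences    major
0         287         9       CS
6         263         3       CS
5         249         8       EE
8         229         4  Physics
7         185         4       CS
3         173         6     Math
9         139         8       CS
2         124         5      Bio
4          49         8  Physics
1          33        10       EE
drop duplicate major (keep=last):
   grade_rank  absences    major
3         173         6     Math
9         139         8       CS
2         124         5      Bio
4          49         8  Physics
1          33        10       EE

7.4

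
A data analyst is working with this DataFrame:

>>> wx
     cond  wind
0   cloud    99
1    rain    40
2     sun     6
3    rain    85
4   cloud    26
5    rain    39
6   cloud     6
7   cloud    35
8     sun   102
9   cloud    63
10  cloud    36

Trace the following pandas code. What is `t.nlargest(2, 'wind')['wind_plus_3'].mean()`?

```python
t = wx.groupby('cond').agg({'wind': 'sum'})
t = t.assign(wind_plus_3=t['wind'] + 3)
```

group by cond, sum of wind:
       wind
cond       
cloud   265
rain    164
sun     108
add column wind_plus_3 = t['wind'] + 3:
       wind  wind_plus_3
cond                    
cloud   265          268
rain    164          167
sun     108          111
take 2 rows with largest wind:
       wind  wind_plus_3
cond                    
cloud   265          268
rain    164          167

217.5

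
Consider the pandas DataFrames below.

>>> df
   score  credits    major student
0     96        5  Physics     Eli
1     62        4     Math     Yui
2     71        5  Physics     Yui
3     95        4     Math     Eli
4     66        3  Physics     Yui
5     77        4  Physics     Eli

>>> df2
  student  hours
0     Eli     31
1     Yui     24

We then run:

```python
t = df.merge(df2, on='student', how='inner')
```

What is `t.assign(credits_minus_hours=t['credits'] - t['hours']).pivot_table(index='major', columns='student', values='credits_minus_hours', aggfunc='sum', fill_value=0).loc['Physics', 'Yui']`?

merge on 'student' (how='inner') → 6 rows:
   score  credits    major student  hours
0     96        5  Physics     Eli     31
1     62        4     Math     Yui     24
2     71        5  Physics     Yui     24
3     95        4     Math     Eli     31
4     66        3  Physics     Yui     24
5     77        4  Physics     Eli     31
add column credits_minus_hours = t['credits'] - t['hours']:
   score  credits    major student  hours  credits_minus_hours
0     96        5  Physics     Eli     31                  -26
1     62        4     Math     Yui     24                  -20
2     71        5  Physics     Yui     24                  -19
3     95        4     Math     Eli     31                  -27
4     66        3  Physics     Yui     24                  -21
5     77        4  Physics     Eli     31                  -27
pivot: rows=major, cols=student, sum(credits_minus_hours):
student  Eli  Yui
major            
Math     -27  -20
Physics  -53  -40
Then the value at row 'Physics', column 'Yui': -40

-40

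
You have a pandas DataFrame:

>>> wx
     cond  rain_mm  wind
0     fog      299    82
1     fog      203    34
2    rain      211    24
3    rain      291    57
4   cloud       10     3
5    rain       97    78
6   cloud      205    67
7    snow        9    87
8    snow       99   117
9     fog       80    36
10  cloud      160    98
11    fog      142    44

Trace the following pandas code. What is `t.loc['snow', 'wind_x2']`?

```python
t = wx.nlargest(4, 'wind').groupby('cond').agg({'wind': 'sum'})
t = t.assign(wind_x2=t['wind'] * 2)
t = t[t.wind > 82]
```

take 4 rows with largest wind:
     cond  rain_mm  wind
8    snow       99   117
10  cloud      160    98
7    snow        9    87
0     fog      299    82
group by cond, sum of wind:
       wind
cond       
cloud    98
fog      82
snow    204
add column wind_x2 = t['wind'] * 2:
       wind  wind_x2
cond                
cloud    98      196
fog      82      164
snow    204      408
filter rows where wind > 82:
       wind  wind_x2
cond                
cloud    98      196
snow    204      408
Reading off the value at row 'snow', column 'wind_x2', we get 408.

408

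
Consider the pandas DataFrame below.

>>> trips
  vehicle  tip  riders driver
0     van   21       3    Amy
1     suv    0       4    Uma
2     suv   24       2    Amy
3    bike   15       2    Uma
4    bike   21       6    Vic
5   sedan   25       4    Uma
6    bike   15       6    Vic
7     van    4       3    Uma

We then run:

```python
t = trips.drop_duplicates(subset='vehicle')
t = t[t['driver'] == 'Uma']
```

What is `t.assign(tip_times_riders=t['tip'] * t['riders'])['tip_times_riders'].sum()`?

drop duplicate vehicle (keep=first):
  vehicle  tip  riders driver
0     van   21       3    Amy
1     suv    0       4    Uma
3    bike   15       2    Uma
5   sedan   25       4    Uma
filter rows where driver == 'Uma':
  vehicle  tip  riders driver
1     suv    0       4    Uma
3    bike   15       2    Uma
5   sedan   25       4    Uma
add column tip_times_riders = t['tip'] * t['riders']:
  vehicle  tip  riders driver  tip_times_riders
1     suv    0       4    Uma                 0
3    bike   15       2    Uma                30
5   sedan   25       4    Uma               100
sum of column 'tip_times_riders' → 130

130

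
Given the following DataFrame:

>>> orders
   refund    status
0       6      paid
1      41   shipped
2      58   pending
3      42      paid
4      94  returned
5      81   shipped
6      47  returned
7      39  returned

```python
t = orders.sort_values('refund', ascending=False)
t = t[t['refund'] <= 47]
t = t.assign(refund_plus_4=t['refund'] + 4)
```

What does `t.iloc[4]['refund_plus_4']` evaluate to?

10

sort by refund descending:
   refund    status
4      94  returned
5      81   shipped
2      58   pending
6      47  returned
3      42      paid
1      41   shipped
7      39  returned
0       6      paid
filter rows where refund <= 47:
   refund    status
6      47  returned
3      42      paid
1      41   shipped
7      39  returned
0       6      paid
add column refund_plus_4 = t['refund'] + 4:
   refund    status  refund_plus_4
6      47  returned             51
3      42      paid             46
1      41   shipped             45
7      39  returned             43
0       6      paid             10
Hence 10.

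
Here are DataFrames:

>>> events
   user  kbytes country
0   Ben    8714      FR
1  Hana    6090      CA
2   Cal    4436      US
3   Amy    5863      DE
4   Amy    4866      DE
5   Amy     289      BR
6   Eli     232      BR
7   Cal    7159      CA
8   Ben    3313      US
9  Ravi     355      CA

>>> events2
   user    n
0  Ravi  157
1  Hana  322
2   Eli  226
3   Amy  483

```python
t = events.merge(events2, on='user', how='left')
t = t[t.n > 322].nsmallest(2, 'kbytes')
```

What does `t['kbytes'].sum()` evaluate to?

merge on 'user' (how='left') → 10 rows:
   user  kbytes country      n
0   Ben    8714      FR    NaN
1  Hana    6090      CA  322.0
2   Cal    4436      US    NaN
3   Amy    5863      DE  483.0
4   Amy    4866      DE  483.0
5   Amy     289      BR  483.0
6   Eli     232      BR  226.0
7   Cal    7159      CA    NaN
8   Ben    3313      US    NaN
9  Ravi     355      CA  157.0
filter rows where n > 322:
  user  kbytes country      n
3  Amy    5863      DE  483.0
4  Amy    4866      DE  483.0
5  Amy     289      BR  483.0
take 2 rows with smallest kbytes:
  user  kbytes country      n
5  Amy     289      BR  483.0
4  Amy    4866      DE  483.0
sum of column 'kbytes' → 5155

5155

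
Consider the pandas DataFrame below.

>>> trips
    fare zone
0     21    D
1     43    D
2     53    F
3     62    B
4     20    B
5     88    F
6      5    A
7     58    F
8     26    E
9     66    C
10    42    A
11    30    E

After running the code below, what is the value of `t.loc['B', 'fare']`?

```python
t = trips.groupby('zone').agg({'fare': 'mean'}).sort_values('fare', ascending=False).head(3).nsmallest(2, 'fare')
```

group by zone, mean of fare:
           fare
zone           
A     23.500000
B     41.000000
C     66.000000
D     32.000000
E     28.000000
F     66.333333
sort by fare descending:
           fare
zone           
F     66.333333
C     66.000000
B     41.000000
D     32.000000
E     28.000000
A     23.500000
take first 3 rows:
           fare
zone           
F     66.333333
C     66.000000
B     41.000000
take 2 rows with smallest fare:
      fare
zone      
B     41.0
C     66.0
Taking the value at row 'B', column 'fare' gives 41.0.

41.0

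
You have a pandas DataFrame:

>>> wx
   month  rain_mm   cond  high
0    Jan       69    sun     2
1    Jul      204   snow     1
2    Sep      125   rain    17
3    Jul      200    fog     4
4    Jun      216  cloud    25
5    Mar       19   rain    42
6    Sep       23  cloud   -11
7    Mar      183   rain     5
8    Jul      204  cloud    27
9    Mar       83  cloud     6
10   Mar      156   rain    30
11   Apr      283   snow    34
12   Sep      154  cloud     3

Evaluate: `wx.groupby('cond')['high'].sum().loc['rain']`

group by cond, sum of high:
cond
cloud    50
fog       4
rain     94
snow     35
sun       2
Name: high, dtype: int64
So loc['rain'] = 94.

94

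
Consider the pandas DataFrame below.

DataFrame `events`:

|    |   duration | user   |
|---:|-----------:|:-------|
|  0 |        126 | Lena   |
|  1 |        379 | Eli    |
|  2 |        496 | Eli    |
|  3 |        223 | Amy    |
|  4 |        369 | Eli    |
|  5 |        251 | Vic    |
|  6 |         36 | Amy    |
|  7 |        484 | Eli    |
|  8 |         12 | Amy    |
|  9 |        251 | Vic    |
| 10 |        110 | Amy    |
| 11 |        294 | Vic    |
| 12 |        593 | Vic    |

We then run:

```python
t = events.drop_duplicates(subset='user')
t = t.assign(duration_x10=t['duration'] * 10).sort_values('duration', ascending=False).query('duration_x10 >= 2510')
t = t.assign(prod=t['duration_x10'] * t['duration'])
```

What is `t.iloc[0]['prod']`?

drop duplicate user (keep=first):
   duration  user
0       126  Lena
1       379   Eli
3       223   Amy
5       251   Vic
add column duration_x10 = t['duration'] * 10:
   duration  user  duration_x10
0       126  Lena          1260
1       379   Eli          3790
3       223   Amy          2230
5       251   Vic          2510
sort by duration descending:
   duration  user  duration_x10
1       379   Eli          3790
5       251   Vic          2510
3       223   Amy          2230
0       126  Lena          1260
filter rows where duration_x10 >= 2510:
   duration user  duration_x10
1       379  Eli          3790
5       251  Vic          2510
add column prod = t['duration_x10'] * t['duration']:
   duration user  duration_x10     prod
1       379  Eli          3790  1436410
5       251  Vic          2510   630010

1436410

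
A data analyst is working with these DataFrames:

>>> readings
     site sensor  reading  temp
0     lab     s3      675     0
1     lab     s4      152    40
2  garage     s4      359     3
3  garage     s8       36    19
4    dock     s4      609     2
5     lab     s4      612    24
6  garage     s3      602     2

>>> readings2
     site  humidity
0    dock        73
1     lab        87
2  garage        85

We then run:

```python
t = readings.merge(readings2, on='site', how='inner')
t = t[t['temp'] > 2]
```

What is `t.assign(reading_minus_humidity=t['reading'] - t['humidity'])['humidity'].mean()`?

86.0

merge on 'site' (how='inner') → 7 rows:
     site sensor  reading  temp  humidity
0     lab     s3      675     0        87
1     lab     s4      152    40        87
2  garage     s4      359     3        85
3  garage     s8       36    19        85
4    dock     s4      609     2        73
5     lab     s4      612    24        87
6  garage     s3      602     2        85
filter rows where temp > 2:
     site sensor  reading  temp  humidity
1     lab     s4      152    40        87
2  garage     s4      359     3        85
3  garage     s8       36    19        85
5     lab     s4      612    24        87
add column reading_minus_humidity = t['reading'] - t['humidity']:
     site sensor  reading  temp  humidity  reading_minus_humidity
1     lab     s4      152    40        87                      65
2  garage     s4      359     3        85                     274
3  garage     s8       36    19        85                     -49
5     lab     s4      612    24        87                     525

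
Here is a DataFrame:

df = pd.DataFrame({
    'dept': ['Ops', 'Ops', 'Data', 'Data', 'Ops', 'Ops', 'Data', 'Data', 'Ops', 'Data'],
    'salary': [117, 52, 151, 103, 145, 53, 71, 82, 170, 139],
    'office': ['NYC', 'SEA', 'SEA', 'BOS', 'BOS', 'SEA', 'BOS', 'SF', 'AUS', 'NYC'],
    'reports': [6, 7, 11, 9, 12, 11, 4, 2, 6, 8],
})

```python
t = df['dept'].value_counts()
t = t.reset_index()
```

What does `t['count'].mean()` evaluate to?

5.0

value_counts of dept:
dept
Ops     5
Data    5
Name: count, dtype: int64
reset_index():
   dept  count
0   Ops      5
1  Data      5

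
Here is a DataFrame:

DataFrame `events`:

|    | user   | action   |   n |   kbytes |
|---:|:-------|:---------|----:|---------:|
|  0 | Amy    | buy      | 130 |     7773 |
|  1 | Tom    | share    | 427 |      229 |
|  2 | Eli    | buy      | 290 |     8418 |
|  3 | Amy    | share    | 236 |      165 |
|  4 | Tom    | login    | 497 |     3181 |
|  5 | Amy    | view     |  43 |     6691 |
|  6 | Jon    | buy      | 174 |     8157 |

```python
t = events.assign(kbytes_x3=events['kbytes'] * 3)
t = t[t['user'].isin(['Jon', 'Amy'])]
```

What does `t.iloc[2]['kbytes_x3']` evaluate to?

add column kbytes_x3 = events['kbytes'] * 3:
  user action    n  kbytes  kbytes_x3
0  Amy    buy  130    7773      23319
1  Tom  share  427     229        687
2  Eli    buy  290    8418      25254
3  Amy  share  236     165        495
4  Tom  login  497    3181       9543
5  Amy   view   43    6691      20073
6  Jon    buy  174    8157      24471
filter rows where user in ['Jon', 'Amy']:
  user action    n  kbytes  kbytes_x3
0  Amy    buy  130    7773      23319
3  Amy  share  236     165        495
5  Amy   view   43    6691      20073
6  Jon    buy  174    8157      24471
Then the value at position 2, column 'kbytes_x3': 20073

20073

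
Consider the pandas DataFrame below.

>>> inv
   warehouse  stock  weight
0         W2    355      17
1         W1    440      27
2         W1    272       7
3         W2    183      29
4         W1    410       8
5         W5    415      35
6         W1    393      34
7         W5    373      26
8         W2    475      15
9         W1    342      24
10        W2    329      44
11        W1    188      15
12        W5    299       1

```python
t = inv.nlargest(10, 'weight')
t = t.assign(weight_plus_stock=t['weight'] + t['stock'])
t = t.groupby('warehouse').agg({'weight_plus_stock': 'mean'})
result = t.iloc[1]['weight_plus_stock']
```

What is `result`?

361.75

take 10 rows with largest weight:
   warehouse  stock  weight
10        W2    329      44
5         W5    415      35
6         W1    393      34
3         W2    183      29
1         W1    440      27
7         W5    373      26
9         W1    342      24
0         W2    355      17
8         W2    475      15
11        W1    188      15
add column weight_plus_stock = t['weight'] + t['stock']:
   warehouse  stock  weight  weight_plus_stock
10        W2    329      44                373
5         W5    415      35                450
6         W1    393      34                427
3         W2    183      29                212
1         W1    440      27                467
7         W5    373      26                399
9         W1    342      24                366
0         W2    355      17                372
8         W2    475      15                490
11        W1    188      15                203
group by warehouse, mean of weight_plus_stock:
           weight_plus_stock
warehouse                   
W1                    365.75
W2                    361.75
W5                    424.50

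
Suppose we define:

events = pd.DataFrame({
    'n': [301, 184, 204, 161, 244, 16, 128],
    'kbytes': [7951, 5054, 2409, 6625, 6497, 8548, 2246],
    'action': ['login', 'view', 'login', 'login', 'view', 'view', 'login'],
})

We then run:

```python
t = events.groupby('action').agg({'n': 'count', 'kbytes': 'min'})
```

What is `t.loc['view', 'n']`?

3

group by action: count(n), min(kbytes):
        n  kbytes
action           
login   4    2246
view    3    5054
Taking the value at row 'view', column 'n' gives 3.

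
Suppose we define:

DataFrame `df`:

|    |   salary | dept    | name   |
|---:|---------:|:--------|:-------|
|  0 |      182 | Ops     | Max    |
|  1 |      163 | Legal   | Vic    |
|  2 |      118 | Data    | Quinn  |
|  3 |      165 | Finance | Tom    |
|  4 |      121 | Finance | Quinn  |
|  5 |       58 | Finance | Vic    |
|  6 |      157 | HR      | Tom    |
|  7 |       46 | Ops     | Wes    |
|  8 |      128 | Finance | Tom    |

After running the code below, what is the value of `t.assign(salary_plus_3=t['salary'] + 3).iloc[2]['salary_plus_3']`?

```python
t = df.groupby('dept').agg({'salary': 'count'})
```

4

group by dept, count of salary:
         salary
dept           
Data          1
Finance       4
HR            1
Legal         1
Ops           2
add column salary_plus_3 = t['salary'] + 3:
         salary  salary_plus_3
dept                          
Data          1              4
Finance       4              7
HR            1              4
Legal         1              4
Ops           2              5
Finally, value at position 2, column 'salary_plus_3' = 4.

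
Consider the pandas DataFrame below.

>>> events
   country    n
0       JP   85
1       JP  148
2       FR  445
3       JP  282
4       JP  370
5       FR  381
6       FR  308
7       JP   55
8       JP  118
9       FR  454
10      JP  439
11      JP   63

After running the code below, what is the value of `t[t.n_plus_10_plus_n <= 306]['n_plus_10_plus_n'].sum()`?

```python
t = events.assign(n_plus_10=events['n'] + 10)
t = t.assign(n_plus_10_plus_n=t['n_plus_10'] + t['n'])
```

988

add column n_plus_10 = events['n'] + 10:
   country    n  n_plus_10
0       JP   85         95
1       JP  148        158
2       FR  445        455
3       JP  282        292
4       JP  370        380
5       FR  381        391
6       FR  308        318
7       JP   55         65
8       JP  118        128
9       FR  454        464
10      JP  439        449
11      JP   63         73
add column n_plus_10_plus_n = t['n_plus_10'] + t['n']:
   country    n  n_plus_10  n_plus_10_plus_n
0       JP   85         95               180
1       JP  148        158               306
2       FR  445        455               900
3       JP  282        292               574
4       JP  370        380               750
5       FR  381        391               772
6       FR  308        318               626
7       JP   55         65               120
8       JP  118        128               246
9       FR  454        464               918
10      JP  439        449               888
11      JP   63         73               136
filter rows where n_plus_10_plus_n <= 306:
   country    n  n_plus_10  n_plus_10_plus_n
0       JP   85         95               180
1       JP  148        158               306
7       JP   55         65               120
8       JP  118        128               246
11      JP   63         73               136
Taking the sum of column 'n_plus_10_plus_n' gives 988.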